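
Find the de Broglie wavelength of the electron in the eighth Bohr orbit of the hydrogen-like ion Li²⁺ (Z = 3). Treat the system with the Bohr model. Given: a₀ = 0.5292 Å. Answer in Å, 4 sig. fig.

The Bohr quantisation condition is nλ = 2πr_n.
r_n = n²a₀/Z = 11.29 Å
λ = 2πr_n/n = 2π·11.29/8 = 8.867 Å

8.867 Å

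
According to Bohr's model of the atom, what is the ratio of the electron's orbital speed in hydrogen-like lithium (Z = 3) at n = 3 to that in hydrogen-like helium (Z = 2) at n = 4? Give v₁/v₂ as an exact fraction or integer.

2

v ∝ Z^1 · n^-1
v₁/v₂ = (3/2)^1 · (3/4)^-1 = 2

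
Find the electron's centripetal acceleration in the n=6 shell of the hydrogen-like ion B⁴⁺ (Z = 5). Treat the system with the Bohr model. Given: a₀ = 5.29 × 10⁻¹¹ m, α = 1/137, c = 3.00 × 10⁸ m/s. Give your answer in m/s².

8.74 × 10²¹ m/s²

r = n²a₀/Z = 3.81 × 10⁻¹⁰ m, v = Zαc/n = 1.82 × 10⁶ m/s
a = v²/r = (1.82 × 10⁶)² / 3.81 × 10⁻¹⁰ = 8.74 × 10²¹ m/s²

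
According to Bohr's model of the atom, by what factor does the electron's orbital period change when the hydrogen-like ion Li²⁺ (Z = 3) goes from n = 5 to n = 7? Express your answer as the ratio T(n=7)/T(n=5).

T ∝ Z^-2 · n^3; with Z fixed, T ∝ n^3.
T(n=7)/T(n=5) = (7/5)^3 = 343/125

343/125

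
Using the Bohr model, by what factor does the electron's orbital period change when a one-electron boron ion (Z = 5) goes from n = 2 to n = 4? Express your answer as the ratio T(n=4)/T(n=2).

8

T ∝ Z^-2 · n^3; with Z fixed, T ∝ n^3.
T(n=4)/T(n=2) = (4/2)^3 = 8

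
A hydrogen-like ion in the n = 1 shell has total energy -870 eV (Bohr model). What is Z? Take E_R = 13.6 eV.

8

E_n = −E_R Z²/n² ⇒ Z² = −E_n n²/E_R = 870 × 1² / 13.6 ≈ 63.97
Z = 8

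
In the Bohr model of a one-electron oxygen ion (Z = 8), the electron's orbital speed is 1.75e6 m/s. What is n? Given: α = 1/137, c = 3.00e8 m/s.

10

v_n = Zαc/n ⇒ n = Zαc/v = 8 × 0.00730 × 3.00e8 / 1.75e6 ≈ 10.01
n = 10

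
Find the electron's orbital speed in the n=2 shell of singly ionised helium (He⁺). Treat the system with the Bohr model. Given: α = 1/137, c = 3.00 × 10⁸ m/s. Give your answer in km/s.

2190 km/s

v_n = Zαc/n = 2 × 0.00730 × 3.00 × 10⁸ / 2
    = 2190 km/s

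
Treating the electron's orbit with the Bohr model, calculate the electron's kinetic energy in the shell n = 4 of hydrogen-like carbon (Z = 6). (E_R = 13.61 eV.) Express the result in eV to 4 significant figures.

30.62 eV

For a Coulomb orbit the virial theorem gives K = −E_n.
E_n = −E_R·Z²/n², so K = E_R·Z²/n² = 13.61 × 6²/4² = 30.62 eV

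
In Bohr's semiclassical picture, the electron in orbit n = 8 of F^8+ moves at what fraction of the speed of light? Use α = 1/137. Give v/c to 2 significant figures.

0.0082

v_n = Zαc/n, so v/c = Zα/n = 9 × 0.0073 / 8 = 0.0082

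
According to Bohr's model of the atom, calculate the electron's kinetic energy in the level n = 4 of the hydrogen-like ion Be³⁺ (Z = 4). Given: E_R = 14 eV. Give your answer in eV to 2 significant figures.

For a Coulomb orbit the virial theorem gives K = −E_n.
E_n = −E_R·Z²/n², so K = E_R·Z²/n² = 14 × 4²/4² = 14 eV

14 eV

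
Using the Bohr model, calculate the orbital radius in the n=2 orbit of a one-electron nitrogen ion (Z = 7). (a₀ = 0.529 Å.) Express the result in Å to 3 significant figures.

0.302 Å

r_n = n²a₀/Z = 2² × 0.529 / 7
    = 4 × 0.529 / 7 = 0.302 Å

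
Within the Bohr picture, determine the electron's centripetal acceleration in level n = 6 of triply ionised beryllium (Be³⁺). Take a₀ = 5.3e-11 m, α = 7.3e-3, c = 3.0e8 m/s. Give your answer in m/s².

4.5e21 m/s²

r = n²a₀/Z = 4.8e-10 m, v = Zαc/n = 1.5e6 m/s
a = v²/r = (1.5e6)² / 4.8e-10 = 4.5e21 m/s²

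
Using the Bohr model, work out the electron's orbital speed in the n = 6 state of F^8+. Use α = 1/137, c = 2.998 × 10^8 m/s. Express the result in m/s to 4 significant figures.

3.282 × 10^6 m/s

v_n = Zαc/n = 9 × 0.007299 × 2.998 × 10^8 / 6
    = 3.282 × 10^6 m/s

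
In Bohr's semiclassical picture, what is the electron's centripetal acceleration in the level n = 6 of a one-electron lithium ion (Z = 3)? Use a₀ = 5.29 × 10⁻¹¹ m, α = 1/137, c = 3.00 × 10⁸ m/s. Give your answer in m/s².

1.89 × 10²¹ m/s²

r = n²a₀/Z = 6.35 × 10⁻¹⁰ m, v = Zαc/n = 1.09 × 10⁶ m/s
a = v²/r = (1.09 × 10⁶)² / 6.35 × 10⁻¹⁰ = 1.89 × 10²¹ m/s²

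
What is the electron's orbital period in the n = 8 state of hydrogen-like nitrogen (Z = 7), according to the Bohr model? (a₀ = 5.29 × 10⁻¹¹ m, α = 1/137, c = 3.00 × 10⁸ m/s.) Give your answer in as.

1590 as

r = n²a₀/Z = 8²·5.29 × 10⁻¹¹/7 = 4.84 × 10⁻¹⁰ m
v = Zαc/n = 7·0.00730·3.00 × 10⁸/8 = 1.92 × 10⁶ m/s
T = 2πr/v = 1.59 × 10⁻¹⁵ s = 1590 as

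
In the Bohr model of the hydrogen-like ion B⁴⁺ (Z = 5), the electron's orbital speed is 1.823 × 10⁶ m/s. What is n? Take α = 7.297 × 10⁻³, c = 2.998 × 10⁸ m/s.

6

v_n = Zαc/n ⇒ n = Zαc/v = 5 × 0.007297 × 2.998 × 10⁸ / 1.823 × 10⁶ ≈ 6.00
n = 6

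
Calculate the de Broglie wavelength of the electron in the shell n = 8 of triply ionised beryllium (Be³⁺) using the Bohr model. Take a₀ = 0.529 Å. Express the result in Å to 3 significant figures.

6.65 Å

The Bohr quantisation condition is nλ = 2πr_n.
r_n = n²a₀/Z = 8.46 Å
λ = 2πr_n/n = 2π·8.46/8 = 6.65 Å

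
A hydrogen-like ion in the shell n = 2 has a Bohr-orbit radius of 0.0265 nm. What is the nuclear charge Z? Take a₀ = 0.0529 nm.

8

r_n = n²a₀/Z ⇒ Z = n²a₀/r = 2² × 0.0529 / 0.0265 ≈ 7.98
Z = 8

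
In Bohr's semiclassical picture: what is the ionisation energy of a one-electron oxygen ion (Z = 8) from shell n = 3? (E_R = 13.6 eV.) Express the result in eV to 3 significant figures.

96.7 eV

E_n = −E_R·Z²/n² = −13.6 × 8²/3² eV = -96.7 eV
Ionisation energy = −E_n = 96.7 eV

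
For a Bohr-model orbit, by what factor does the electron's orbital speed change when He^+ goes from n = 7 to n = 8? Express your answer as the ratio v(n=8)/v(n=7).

7/8

v ∝ Z^1 · n^-1; with Z fixed, v ∝ n^-1.
v(n=8)/v(n=7) = (8/7)^-1 = 7/8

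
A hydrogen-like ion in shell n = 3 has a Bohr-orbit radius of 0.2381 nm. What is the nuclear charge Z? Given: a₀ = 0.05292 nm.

2

r_n = n²a₀/Z ⇒ Z = n²a₀/r = 3² × 0.05292 / 0.2381 ≈ 2.00
Z = 2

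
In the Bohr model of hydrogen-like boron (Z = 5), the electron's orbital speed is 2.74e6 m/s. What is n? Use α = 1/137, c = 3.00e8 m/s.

v_n = Zαc/n ⇒ n = Zαc/v = 5 × 0.00730 × 3.00e8 / 2.74e6 ≈ 4.00
n = 4

4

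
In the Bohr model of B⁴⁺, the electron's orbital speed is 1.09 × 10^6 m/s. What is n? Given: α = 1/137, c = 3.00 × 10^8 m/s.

v_n = Zαc/n ⇒ n = Zαc/v = 5 × 0.00730 × 3.00 × 10^8 / 1.09 × 10^6 ≈ 10.04
n = 10

10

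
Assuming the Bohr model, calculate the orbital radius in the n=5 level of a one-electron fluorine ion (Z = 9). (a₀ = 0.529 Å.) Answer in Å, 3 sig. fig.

r_n = n²a₀/Z = 5² × 0.529 / 9
    = 25 × 0.529 / 9 = 1.47 Å

1.47 Å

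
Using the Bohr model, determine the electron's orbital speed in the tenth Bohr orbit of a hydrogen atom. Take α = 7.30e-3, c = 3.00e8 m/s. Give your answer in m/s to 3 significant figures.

v_n = Zαc/n = 1 × 0.00730 × 3.00e8 / 10
    = 2.19e5 m/s

2.19e5 m/s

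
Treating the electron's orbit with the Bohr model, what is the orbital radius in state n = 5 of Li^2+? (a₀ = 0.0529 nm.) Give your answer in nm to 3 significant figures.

0.441 nm

r_n = n²a₀/Z = 5² × 0.0529 / 3
    = 25 × 0.0529 / 3 = 0.441 nm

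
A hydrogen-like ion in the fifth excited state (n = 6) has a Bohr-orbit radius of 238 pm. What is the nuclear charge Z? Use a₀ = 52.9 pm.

r_n = n²a₀/Z ⇒ Z = n²a₀/r = 6² × 52.9 / 238 ≈ 8.00
Z = 8

8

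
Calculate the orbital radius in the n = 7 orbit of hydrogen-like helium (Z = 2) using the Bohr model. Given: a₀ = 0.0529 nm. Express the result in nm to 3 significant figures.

r_n = n²a₀/Z = 7² × 0.0529 / 2
    = 49 × 0.0529 / 2 = 1.30 nm

1.30 nm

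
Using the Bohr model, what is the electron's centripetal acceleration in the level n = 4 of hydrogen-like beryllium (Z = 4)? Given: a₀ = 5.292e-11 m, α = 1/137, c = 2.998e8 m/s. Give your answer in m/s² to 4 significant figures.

r = n²a₀/Z = 2.117e-10 m, v = Zαc/n = 2.188e6 m/s
a = v²/r = (2.188e6)² / 2.117e-10 = 2.262e22 m/s²

2.262e22 m/s²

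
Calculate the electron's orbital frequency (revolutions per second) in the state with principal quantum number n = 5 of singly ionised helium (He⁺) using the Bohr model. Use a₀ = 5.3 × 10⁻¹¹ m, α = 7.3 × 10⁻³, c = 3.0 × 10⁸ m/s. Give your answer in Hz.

2.1 × 10¹⁴ Hz

r = n²a₀/Z = 6.6 × 10⁻¹⁰ m, v = Zαc/n = 8.8 × 10⁵ m/s
f = v/(2πr) = 2.1 × 10¹⁴ Hz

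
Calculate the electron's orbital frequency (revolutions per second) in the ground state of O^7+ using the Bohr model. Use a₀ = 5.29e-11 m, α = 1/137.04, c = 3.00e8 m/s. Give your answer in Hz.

r = n²a₀/Z = 6.61e-12 m, v = Zαc/n = 1.75e7 m/s
f = v/(2πr) = 4.22e17 Hz

4.22e17 Hz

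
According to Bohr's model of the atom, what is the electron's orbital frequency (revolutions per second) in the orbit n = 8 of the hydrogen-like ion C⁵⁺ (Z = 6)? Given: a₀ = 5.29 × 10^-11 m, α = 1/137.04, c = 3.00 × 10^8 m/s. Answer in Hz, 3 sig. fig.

4.63 × 10^14 Hz

r = n²a₀/Z = 5.64 × 10^-10 m, v = Zαc/n = 1.64 × 10^6 m/s
f = v/(2πr) = 4.63 × 10^14 Hz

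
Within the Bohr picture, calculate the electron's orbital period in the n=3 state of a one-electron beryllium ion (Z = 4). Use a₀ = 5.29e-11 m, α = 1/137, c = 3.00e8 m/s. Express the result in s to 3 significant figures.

r = n²a₀/Z = 3²·5.29e-11/4 = 1.19e-10 m
v = Zαc/n = 4·0.00730·3.00e8/3 = 2.92e6 m/s
T = 2πr/v = 2.56e-16 s

2.56e-16 s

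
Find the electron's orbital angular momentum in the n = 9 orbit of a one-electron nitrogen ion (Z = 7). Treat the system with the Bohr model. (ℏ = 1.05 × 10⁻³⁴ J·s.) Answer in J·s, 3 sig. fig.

9.45 × 10⁻³⁴ J·s

L_n = nℏ = 9 × 1.05 × 10⁻³⁴ = 9.45 × 10⁻³⁴ J·s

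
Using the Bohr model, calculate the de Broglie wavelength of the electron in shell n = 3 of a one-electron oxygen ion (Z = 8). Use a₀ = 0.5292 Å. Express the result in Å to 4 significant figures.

1.247 Å

The Bohr quantisation condition is nλ = 2πr_n.
r_n = n²a₀/Z = 0.5954 Å
λ = 2πr_n/n = 2π·0.5954/3 = 1.247 Å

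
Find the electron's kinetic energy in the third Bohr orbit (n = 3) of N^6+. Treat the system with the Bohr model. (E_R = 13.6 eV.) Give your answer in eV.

74.0 eV

For a Coulomb orbit the virial theorem gives K = −E_n.
E_n = −E_R·Z²/n², so K = E_R·Z²/n² = 13.6 × 7²/3² = 74.0 eV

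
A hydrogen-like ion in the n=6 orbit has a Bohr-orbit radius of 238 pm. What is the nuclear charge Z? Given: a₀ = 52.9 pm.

8

r_n = n²a₀/Z ⇒ Z = n²a₀/r = 6² × 52.9 / 238 ≈ 8.00
Z = 8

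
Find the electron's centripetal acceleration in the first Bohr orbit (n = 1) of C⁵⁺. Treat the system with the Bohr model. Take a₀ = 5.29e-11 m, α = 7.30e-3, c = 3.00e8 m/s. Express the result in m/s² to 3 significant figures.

r = n²a₀/Z = 8.82e-12 m, v = Zαc/n = 1.31e7 m/s
a = v²/r = (1.31e7)² / 8.82e-12 = 1.96e25 m/s²

1.96e25 m/s²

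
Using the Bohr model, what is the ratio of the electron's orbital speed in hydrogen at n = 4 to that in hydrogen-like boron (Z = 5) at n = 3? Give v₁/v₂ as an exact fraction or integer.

v ∝ Z^1 · n^-1
v₁/v₂ = (1/5)^1 · (4/3)^-1 = 3/20

3/20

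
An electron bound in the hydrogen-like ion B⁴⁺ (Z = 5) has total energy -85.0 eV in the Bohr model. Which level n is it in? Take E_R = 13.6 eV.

2

E_n = −E_R Z²/n² ⇒ n² = E_R Z²/(−E_n) = 13.6 × 5² / 85.0 ≈ 4.00
n = 2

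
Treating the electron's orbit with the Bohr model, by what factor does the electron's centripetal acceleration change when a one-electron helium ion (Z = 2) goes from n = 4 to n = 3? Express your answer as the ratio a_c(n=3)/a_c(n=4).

256/81

a_c ∝ Z^3 · n^-4; with Z fixed, a_c ∝ n^-4.
a_c(n=3)/a_c(n=4) = (3/4)^-4 = 256/81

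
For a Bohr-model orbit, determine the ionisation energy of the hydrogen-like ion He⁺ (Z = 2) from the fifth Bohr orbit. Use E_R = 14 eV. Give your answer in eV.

2.2 eV

E_n = −E_R·Z²/n² = −14 × 2²/5² eV = -2.2 eV
Ionisation energy = −E_n = 2.2 eV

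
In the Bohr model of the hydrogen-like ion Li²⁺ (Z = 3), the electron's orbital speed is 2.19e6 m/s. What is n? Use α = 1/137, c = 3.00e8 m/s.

v_n = Zαc/n ⇒ n = Zαc/v = 3 × 0.00730 × 3.00e8 / 2.19e6 ≈ 3.00
n = 3

3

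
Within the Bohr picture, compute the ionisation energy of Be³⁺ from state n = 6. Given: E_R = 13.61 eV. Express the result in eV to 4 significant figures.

E_n = −E_R·Z²/n² = −13.61 × 4²/6² eV = -6.049 eV
Ionisation energy = −E_n = 6.049 eV

6.049 eV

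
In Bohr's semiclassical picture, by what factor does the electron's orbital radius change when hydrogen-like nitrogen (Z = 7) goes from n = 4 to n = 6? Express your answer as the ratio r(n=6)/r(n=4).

r ∝ Z^-1 · n^2; with Z fixed, r ∝ n^2.
r(n=6)/r(n=4) = (6/4)^2 = 9/4

9/4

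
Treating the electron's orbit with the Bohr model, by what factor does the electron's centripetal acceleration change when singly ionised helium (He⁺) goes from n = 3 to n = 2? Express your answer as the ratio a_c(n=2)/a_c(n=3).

a_c ∝ Z^3 · n^-4; with Z fixed, a_c ∝ n^-4.
a_c(n=2)/a_c(n=3) = (2/3)^-4 = 81/16

81/16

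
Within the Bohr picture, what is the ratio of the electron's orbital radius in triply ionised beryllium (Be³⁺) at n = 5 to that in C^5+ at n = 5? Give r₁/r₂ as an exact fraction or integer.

3/2

r ∝ Z^-1 · n^2
r₁/r₂ = (4/6)^-1 · (5/5)^2 = 3/2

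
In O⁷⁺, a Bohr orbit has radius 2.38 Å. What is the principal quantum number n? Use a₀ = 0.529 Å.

r_n = n²a₀/Z ⇒ n² = rZ/a₀ = 2.38 × 8 / 0.529 ≈ 35.99
n = 6

6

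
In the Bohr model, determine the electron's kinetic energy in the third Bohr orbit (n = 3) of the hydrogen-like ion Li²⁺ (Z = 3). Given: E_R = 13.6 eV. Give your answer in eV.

For a Coulomb orbit the virial theorem gives K = −E_n.
E_n = −E_R·Z²/n², so K = E_R·Z²/n² = 13.6 × 3²/3² = 13.6 eV

13.6 eV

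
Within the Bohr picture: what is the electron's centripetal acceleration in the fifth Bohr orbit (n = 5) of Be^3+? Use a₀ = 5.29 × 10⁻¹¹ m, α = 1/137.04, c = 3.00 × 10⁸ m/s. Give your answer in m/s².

r = n²a₀/Z = 3.31 × 10⁻¹⁰ m, v = Zαc/n = 1.75 × 10⁶ m/s
a = v²/r = (1.75 × 10⁶)² / 3.31 × 10⁻¹⁰ = 9.28 × 10²¹ m/s²

9.28 × 10²¹ m/s²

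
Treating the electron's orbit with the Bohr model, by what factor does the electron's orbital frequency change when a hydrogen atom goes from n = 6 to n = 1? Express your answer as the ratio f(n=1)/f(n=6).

216

f ∝ Z^2 · n^-3; with Z fixed, f ∝ n^-3.
f(n=1)/f(n=6) = (1/6)^-3 = 216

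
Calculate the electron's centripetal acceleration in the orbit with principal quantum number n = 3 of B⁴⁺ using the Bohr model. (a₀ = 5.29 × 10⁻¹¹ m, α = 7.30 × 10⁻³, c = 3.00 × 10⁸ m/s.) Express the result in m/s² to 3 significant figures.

r = n²a₀/Z = 9.52 × 10⁻¹¹ m, v = Zαc/n = 3.65 × 10⁶ m/s
a = v²/r = (3.65 × 10⁶)² / 9.52 × 10⁻¹¹ = 1.40 × 10²³ m/s²

1.40 × 10²³ m/s²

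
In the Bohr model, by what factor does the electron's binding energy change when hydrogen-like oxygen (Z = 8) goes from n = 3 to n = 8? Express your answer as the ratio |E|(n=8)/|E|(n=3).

9/64

|E| ∝ Z^2 · n^-2; with Z fixed, |E| ∝ n^-2.
|E|(n=8)/|E|(n=3) = (8/3)^-2 = 9/64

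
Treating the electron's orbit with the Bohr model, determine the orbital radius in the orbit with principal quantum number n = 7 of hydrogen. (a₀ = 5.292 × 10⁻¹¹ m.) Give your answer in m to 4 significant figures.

2.593 × 10⁻⁹ m

r_n = n²a₀/Z = 7² × 5.292 × 10⁻¹¹ / 1
    = 49 × 5.292 × 10⁻¹¹ / 1 = 2.593 × 10⁻⁹ m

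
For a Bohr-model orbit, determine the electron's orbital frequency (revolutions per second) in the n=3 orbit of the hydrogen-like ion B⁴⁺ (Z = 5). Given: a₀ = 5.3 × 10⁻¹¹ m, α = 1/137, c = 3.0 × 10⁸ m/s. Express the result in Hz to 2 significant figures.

r = n²a₀/Z = 9.5 × 10⁻¹¹ m, v = Zαc/n = 3.6 × 10⁶ m/s
f = v/(2πr) = 6.1 × 10¹⁵ Hz

6.1 × 10¹⁵ Hz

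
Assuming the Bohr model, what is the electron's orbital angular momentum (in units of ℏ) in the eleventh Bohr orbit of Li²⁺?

L_n = nℏ, so L/ℏ = n = 11.

11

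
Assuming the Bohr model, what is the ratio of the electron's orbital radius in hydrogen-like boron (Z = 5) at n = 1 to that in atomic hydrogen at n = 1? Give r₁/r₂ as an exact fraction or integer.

1/5

r ∝ Z^-1 · n^2
r₁/r₂ = (5/1)^-1 · (1/1)^2 = 1/5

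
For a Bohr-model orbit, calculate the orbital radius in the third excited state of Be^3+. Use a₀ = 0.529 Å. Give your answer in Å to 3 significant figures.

r_n = n²a₀/Z = 4² × 0.529 / 4
    = 16 × 0.529 / 4 = 2.12 Å

2.12 Å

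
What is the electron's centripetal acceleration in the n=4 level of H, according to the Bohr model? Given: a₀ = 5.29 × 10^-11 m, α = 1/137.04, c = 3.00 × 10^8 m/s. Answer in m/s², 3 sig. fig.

3.54 × 10^20 m/s²

r = n²a₀/Z = 8.46 × 10^-10 m, v = Zαc/n = 5.47 × 10^5 m/s
a = v²/r = (5.47 × 10^5)² / 8.46 × 10^-10 = 3.54 × 10^20 m/s²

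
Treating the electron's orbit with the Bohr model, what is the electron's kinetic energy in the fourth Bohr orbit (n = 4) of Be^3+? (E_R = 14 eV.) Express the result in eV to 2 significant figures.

14 eV

For a Coulomb orbit the virial theorem gives K = −E_n.
E_n = −E_R·Z²/n², so K = E_R·Z²/n² = 14 × 4²/4² = 14 eV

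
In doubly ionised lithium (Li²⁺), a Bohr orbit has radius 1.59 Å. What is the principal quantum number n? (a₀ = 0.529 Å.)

r_n = n²a₀/Z ⇒ n² = rZ/a₀ = 1.59 × 3 / 0.529 ≈ 9.02
n = 3

3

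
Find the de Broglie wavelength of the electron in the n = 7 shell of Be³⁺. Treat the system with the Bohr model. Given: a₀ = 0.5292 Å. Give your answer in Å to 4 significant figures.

The Bohr quantisation condition is nλ = 2πr_n.
r_n = n²a₀/Z = 6.483 Å
λ = 2πr_n/n = 2π·6.483/7 = 5.819 Å

5.819 Å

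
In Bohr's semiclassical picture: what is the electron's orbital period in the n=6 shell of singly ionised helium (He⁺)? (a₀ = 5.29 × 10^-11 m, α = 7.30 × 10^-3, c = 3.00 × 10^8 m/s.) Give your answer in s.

r = n²a₀/Z = 6²·5.29 × 10^-11/2 = 9.52 × 10^-10 m
v = Zαc/n = 2·0.00730·3.00 × 10^8/6 = 7.30 × 10^5 m/s
T = 2πr/v = 8.20 × 10^-15 s

8.20 × 10^-15 s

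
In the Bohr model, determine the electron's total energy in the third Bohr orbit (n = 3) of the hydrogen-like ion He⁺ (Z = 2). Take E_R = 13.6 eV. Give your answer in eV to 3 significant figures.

E_n = −E_R·Z²/n² = −13.6 × 2²/3² = -6.04 eV

-6.04 eV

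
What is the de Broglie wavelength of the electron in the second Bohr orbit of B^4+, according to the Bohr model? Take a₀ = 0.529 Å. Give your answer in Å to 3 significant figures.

1.33 Å

The Bohr quantisation condition is nλ = 2πr_n.
r_n = n²a₀/Z = 0.423 Å
λ = 2πr_n/n = 2π·0.423/2 = 1.33 Å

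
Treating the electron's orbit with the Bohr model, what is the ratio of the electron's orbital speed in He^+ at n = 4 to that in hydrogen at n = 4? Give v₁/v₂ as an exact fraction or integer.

v ∝ Z^1 · n^-1
v₁/v₂ = (2/1)^1 · (4/4)^-1 = 2

2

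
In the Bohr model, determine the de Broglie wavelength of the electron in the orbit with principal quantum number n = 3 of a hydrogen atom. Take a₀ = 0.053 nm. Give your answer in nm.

1.00 nm

The Bohr quantisation condition is nλ = 2πr_n.
r_n = n²a₀/Z = 0.48 nm
λ = 2πr_n/n = 2π·0.48/3 = 1.00 nm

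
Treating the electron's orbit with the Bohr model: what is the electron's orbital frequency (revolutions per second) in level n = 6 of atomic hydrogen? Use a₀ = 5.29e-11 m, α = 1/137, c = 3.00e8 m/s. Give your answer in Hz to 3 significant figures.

3.05e13 Hz

r = n²a₀/Z = 1.90e-9 m, v = Zαc/n = 3.65e5 m/s
f = v/(2πr) = 3.05e13 Hz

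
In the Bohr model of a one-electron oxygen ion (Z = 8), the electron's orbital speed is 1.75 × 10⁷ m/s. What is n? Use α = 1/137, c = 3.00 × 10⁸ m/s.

v_n = Zαc/n ⇒ n = Zαc/v = 8 × 0.00730 × 3.00 × 10⁸ / 1.75 × 10⁷ ≈ 1.00
n = 1

1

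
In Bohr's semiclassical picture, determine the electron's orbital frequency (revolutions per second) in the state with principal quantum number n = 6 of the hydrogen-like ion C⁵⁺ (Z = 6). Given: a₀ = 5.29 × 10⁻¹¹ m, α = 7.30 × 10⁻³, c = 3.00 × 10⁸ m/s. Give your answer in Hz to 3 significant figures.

r = n²a₀/Z = 3.17 × 10⁻¹⁰ m, v = Zαc/n = 2.19 × 10⁶ m/s
f = v/(2πr) = 1.10 × 10¹⁵ Hz

1.10 × 10¹⁵ Hz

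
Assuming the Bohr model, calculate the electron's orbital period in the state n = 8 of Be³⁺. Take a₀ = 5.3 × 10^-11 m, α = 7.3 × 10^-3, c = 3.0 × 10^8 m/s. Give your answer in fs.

r = n²a₀/Z = 8²·5.3 × 10^-11/4 = 8.5 × 10^-10 m
v = Zαc/n = 4·0.0073·3.0 × 10^8/8 = 1.1 × 10^6 m/s
T = 2πr/v = 4.9 × 10^-15 s = 4.9 fs

4.9 fs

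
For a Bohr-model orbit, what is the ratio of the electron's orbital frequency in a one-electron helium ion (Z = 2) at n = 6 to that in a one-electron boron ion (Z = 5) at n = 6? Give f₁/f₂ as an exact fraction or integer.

4/25

f ∝ Z^2 · n^-3
f₁/f₂ = (2/5)^2 · (6/6)^-3 = 4/25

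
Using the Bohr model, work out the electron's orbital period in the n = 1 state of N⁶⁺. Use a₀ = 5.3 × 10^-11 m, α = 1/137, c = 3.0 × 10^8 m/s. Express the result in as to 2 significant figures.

3.1 as

r = n²a₀/Z = 1²·5.3 × 10^-11/7 = 7.6 × 10^-12 m
v = Zαc/n = 7·0.0073·3.0 × 10^8/1 = 1.5 × 10^7 m/s
T = 2πr/v = 3.1 × 10^-18 s = 3.1 as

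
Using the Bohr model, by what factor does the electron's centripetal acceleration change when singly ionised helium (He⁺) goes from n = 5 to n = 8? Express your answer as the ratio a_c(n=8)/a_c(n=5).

a_c ∝ Z^3 · n^-4; with Z fixed, a_c ∝ n^-4.
a_c(n=8)/a_c(n=5) = (8/5)^-4 = 625/4096

625/4096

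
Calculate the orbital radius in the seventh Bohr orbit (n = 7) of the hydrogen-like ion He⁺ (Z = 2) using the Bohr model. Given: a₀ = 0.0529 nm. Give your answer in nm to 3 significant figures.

r_n = n²a₀/Z = 7² × 0.0529 / 2
    = 49 × 0.0529 / 2 = 1.30 nm

1.30 nm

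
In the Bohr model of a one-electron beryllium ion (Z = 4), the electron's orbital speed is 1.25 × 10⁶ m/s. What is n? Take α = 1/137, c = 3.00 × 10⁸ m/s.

7

v_n = Zαc/n ⇒ n = Zαc/v = 4 × 0.00730 × 3.00 × 10⁸ / 1.25 × 10⁶ ≈ 7.01
n = 7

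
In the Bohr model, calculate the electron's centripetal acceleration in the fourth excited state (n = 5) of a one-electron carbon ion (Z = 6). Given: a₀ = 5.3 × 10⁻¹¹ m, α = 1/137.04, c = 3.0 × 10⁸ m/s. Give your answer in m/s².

3.1 × 10²² m/s²

r = n²a₀/Z = 2.2 × 10⁻¹⁰ m, v = Zαc/n = 2.6 × 10⁶ m/s
a = v²/r = (2.6 × 10⁶)² / 2.2 × 10⁻¹⁰ = 3.1 × 10²² m/s²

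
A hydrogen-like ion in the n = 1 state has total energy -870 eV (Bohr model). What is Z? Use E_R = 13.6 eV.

8

E_n = −E_R Z²/n² ⇒ Z² = −E_n n²/E_R = 870 × 1² / 13.6 ≈ 63.97
Z = 8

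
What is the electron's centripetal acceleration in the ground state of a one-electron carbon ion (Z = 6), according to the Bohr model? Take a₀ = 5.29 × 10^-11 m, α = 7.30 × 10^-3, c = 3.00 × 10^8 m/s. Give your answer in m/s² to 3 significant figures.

1.96 × 10^25 m/s²

r = n²a₀/Z = 8.82 × 10^-12 m, v = Zαc/n = 1.31 × 10^7 m/s
a = v²/r = (1.31 × 10^7)² / 8.82 × 10^-12 = 1.96 × 10^25 m/s²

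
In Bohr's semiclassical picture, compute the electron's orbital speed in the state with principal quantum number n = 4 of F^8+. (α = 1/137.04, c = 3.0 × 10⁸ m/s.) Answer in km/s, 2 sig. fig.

4900 km/s

v_n = Zαc/n = 9 × 0.0073 × 3.0 × 10⁸ / 4
    = 4900 km/s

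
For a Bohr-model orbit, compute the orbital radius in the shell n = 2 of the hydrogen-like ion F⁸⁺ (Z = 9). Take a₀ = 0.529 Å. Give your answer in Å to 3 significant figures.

0.235 Å

r_n = n²a₀/Z = 2² × 0.529 / 9
    = 4 × 0.529 / 9 = 0.235 Å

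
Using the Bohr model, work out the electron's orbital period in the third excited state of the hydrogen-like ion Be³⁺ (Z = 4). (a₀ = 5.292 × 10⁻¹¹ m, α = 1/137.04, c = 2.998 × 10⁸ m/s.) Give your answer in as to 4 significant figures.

608.0 as

r = n²a₀/Z = 4²·5.292 × 10⁻¹¹/4 = 2.117 × 10⁻¹⁰ m
v = Zαc/n = 4·0.007297·2.998 × 10⁸/4 = 2.188 × 10⁶ m/s
T = 2πr/v = 6.080 × 10⁻¹⁶ s = 608.0 as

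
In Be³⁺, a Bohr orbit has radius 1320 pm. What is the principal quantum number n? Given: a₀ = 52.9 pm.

10

r_n = n²a₀/Z ⇒ n² = rZ/a₀ = 1320 × 4 / 52.9 ≈ 99.81
n = 10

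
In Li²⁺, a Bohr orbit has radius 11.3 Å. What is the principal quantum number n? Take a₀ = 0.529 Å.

r_n = n²a₀/Z ⇒ n² = rZ/a₀ = 11.3 × 3 / 0.529 ≈ 64.08
n = 8

8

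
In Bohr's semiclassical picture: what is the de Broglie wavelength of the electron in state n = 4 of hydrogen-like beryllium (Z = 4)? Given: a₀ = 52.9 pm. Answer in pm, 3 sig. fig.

332 pm

The Bohr quantisation condition is nλ = 2πr_n.
r_n = n²a₀/Z = 212 pm
λ = 2πr_n/n = 2π·212/4 = 332 pm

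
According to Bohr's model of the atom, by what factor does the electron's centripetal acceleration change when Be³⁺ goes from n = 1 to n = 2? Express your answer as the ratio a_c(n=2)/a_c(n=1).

a_c ∝ Z^3 · n^-4; with Z fixed, a_c ∝ n^-4.
a_c(n=2)/a_c(n=1) = (2/1)^-4 = 1/16

1/16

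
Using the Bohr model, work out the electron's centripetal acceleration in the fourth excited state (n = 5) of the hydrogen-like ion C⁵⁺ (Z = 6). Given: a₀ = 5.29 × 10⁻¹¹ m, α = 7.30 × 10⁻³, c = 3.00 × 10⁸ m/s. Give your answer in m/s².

r = n²a₀/Z = 2.20 × 10⁻¹⁰ m, v = Zαc/n = 2.63 × 10⁶ m/s
a = v²/r = (2.63 × 10⁶)² / 2.20 × 10⁻¹⁰ = 3.13 × 10²² m/s²

3.13 × 10²² m/s²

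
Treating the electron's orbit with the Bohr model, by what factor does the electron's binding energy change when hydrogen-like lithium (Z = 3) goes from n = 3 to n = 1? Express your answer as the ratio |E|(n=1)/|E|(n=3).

|E| ∝ Z^2 · n^-2; with Z fixed, |E| ∝ n^-2.
|E|(n=1)/|E|(n=3) = (1/3)^-2 = 9

9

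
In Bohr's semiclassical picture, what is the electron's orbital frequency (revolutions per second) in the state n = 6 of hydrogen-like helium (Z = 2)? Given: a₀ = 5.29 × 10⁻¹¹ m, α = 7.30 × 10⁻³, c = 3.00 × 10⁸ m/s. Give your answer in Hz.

r = n²a₀/Z = 9.52 × 10⁻¹⁰ m, v = Zαc/n = 7.30 × 10⁵ m/s
f = v/(2πr) = 1.22 × 10¹⁴ Hz

1.22 × 10¹⁴ Hz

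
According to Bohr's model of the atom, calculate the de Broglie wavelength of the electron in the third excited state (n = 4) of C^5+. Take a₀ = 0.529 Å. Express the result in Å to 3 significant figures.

2.22 Å

The Bohr quantisation condition is nλ = 2πr_n.
r_n = n²a₀/Z = 1.41 Å
λ = 2πr_n/n = 2π·1.41/4 = 2.22 Å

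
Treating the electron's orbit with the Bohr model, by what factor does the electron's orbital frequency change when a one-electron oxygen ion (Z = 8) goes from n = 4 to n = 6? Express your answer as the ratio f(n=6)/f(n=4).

8/27

f ∝ Z^2 · n^-3; with Z fixed, f ∝ n^-3.
f(n=6)/f(n=4) = (6/4)^-3 = 8/27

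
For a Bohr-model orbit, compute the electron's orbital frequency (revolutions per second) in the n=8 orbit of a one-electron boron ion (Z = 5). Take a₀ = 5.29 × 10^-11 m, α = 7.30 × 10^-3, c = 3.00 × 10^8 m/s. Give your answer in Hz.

r = n²a₀/Z = 6.77 × 10^-10 m, v = Zαc/n = 1.37 × 10^6 m/s
f = v/(2πr) = 3.22 × 10^14 Hz

3.22 × 10^14 Hz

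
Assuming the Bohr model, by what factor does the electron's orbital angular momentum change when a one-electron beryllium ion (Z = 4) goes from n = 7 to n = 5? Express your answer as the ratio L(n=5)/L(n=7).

5/7

L = nℏ depends only on n, so L ∝ n.
L(n=5)/L(n=7) = (5/7)^1 = 5/7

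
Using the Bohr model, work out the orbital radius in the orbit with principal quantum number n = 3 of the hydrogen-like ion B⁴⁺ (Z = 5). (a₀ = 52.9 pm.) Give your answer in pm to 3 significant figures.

95.2 pm

r_n = n²a₀/Z = 3² × 52.9 / 5
    = 9 × 52.9 / 5 = 95.2 pm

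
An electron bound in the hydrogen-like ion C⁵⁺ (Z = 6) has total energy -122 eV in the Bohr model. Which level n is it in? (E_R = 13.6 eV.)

E_n = −E_R Z²/n² ⇒ n² = E_R Z²/(−E_n) = 13.6 × 6² / 122 ≈ 4.01
n = 2

2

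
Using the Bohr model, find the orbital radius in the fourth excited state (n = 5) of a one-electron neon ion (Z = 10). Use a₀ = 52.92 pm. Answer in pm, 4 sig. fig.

r_n = n²a₀/Z = 5² × 52.92 / 10
    = 25 × 52.92 / 10 = 132.3 pm

132.3 pm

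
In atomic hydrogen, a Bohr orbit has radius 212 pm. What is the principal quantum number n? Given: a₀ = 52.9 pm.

r_n = n²a₀/Z ⇒ n² = rZ/a₀ = 212 × 1 / 52.9 ≈ 4.01
n = 2

2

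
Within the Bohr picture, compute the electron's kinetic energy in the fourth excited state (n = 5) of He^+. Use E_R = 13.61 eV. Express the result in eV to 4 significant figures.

For a Coulomb orbit the virial theorem gives K = −E_n.
E_n = −E_R·Z²/n², so K = E_R·Z²/n² = 13.61 × 2²/5² = 2.178 eV

2.178 eV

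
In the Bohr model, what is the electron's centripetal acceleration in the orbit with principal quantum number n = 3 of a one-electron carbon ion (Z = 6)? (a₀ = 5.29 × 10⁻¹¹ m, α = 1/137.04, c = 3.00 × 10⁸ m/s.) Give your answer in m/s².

r = n²a₀/Z = 7.94 × 10⁻¹¹ m, v = Zαc/n = 4.38 × 10⁶ m/s
a = v²/r = (4.38 × 10⁶)² / 7.94 × 10⁻¹¹ = 2.42 × 10²³ m/s²

2.42 × 10²³ m/s²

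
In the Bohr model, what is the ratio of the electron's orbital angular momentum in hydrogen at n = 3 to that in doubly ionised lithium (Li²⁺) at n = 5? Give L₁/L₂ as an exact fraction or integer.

L = nℏ is independent of Z.
L₁/L₂ = n₁/n₂ = 3/5 = 3/5

3/5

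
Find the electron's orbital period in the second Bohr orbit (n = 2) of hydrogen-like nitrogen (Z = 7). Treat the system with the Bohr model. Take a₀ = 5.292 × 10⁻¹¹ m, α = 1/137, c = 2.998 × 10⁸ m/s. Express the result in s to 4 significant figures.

2.481 × 10⁻¹⁷ s

r = n²a₀/Z = 2²·5.292 × 10⁻¹¹/7 = 3.024 × 10⁻¹¹ m
v = Zαc/n = 7·0.007299·2.998 × 10⁸/2 = 7.659 × 10⁶ m/s
T = 2πr/v = 2.481 × 10⁻¹⁷ s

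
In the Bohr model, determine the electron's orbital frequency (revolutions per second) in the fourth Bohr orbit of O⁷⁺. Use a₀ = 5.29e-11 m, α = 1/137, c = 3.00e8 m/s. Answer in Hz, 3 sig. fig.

6.59e15 Hz

r = n²a₀/Z = 1.06e-10 m, v = Zαc/n = 4.38e6 m/s
f = v/(2πr) = 6.59e15 Hz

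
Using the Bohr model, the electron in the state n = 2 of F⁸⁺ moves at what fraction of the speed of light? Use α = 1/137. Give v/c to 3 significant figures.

v_n = Zαc/n, so v/c = Zα/n = 9 × 0.00730 / 2 = 0.0328

0.0328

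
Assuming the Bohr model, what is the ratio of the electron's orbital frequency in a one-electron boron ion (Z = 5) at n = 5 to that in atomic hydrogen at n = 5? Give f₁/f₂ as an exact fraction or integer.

25

f ∝ Z^2 · n^-3
f₁/f₂ = (5/1)^2 · (5/5)^-3 = 25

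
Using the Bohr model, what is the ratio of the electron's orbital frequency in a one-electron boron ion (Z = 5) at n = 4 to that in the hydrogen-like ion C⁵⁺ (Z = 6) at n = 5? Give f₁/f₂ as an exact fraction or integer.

f ∝ Z^2 · n^-3
f₁/f₂ = (5/6)^2 · (4/5)^-3 = 3125/2304

3125/2304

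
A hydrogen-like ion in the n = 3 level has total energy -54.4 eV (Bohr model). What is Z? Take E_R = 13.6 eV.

E_n = −E_R Z²/n² ⇒ Z² = −E_n n²/E_R = 54.4 × 3² / 13.6 ≈ 36.00
Z = 6

6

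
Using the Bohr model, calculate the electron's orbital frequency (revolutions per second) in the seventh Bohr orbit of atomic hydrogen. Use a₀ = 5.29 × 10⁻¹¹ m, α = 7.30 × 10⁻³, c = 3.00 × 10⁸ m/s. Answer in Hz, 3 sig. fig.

r = n²a₀/Z = 2.59 × 10⁻⁹ m, v = Zαc/n = 3.13 × 10⁵ m/s
f = v/(2πr) = 1.92 × 10¹³ Hz

1.92 × 10¹³ Hz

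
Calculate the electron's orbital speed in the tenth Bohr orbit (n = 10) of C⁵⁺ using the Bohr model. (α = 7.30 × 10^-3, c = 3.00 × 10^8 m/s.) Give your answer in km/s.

1310 km/s

v_n = Zαc/n = 6 × 0.00730 × 3.00 × 10^8 / 10
    = 1310 km/s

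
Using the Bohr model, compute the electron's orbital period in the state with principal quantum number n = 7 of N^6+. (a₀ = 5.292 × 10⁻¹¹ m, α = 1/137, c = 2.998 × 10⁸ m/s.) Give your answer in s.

r = n²a₀/Z = 7²·5.292 × 10⁻¹¹/7 = 3.704 × 10⁻¹⁰ m
v = Zαc/n = 7·0.007299·2.998 × 10⁸/7 = 2.188 × 10⁶ m/s
T = 2πr/v = 1.064 × 10⁻¹⁵ s

1.064 × 10⁻¹⁵ s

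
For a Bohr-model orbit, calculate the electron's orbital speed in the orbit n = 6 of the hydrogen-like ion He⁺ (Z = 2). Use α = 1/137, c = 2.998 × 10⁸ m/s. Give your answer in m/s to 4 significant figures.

v_n = Zαc/n = 2 × 0.007299 × 2.998 × 10⁸ / 6
    = 7.294 × 10⁵ m/s

7.294 × 10⁵ m/s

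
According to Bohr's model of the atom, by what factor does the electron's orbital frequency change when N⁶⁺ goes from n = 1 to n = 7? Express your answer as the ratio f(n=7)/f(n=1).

f ∝ Z^2 · n^-3; with Z fixed, f ∝ n^-3.
f(n=7)/f(n=1) = (7/1)^-3 = 1/343

1/343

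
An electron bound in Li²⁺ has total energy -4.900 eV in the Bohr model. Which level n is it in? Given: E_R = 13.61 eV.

5

E_n = −E_R Z²/n² ⇒ n² = E_R Z²/(−E_n) = 13.61 × 3² / 4.900 ≈ 25.00
n = 5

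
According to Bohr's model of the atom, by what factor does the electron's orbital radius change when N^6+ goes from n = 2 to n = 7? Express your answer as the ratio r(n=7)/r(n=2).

49/4

r ∝ Z^-1 · n^2; with Z fixed, r ∝ n^2.
r(n=7)/r(n=2) = (7/2)^2 = 49/4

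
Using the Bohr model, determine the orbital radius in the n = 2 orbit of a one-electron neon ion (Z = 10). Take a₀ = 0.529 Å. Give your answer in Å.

0.212 Å

r_n = n²a₀/Z = 2² × 0.529 / 10
    = 4 × 0.529 / 10 = 0.212 Å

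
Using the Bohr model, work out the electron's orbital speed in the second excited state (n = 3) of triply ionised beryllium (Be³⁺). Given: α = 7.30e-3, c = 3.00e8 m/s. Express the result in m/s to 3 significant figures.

v_n = Zαc/n = 4 × 0.00730 × 3.00e8 / 3
    = 2.92e6 m/s

2.92e6 m/s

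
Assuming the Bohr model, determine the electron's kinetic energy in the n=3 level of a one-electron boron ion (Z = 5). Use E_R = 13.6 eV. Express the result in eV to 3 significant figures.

37.8 eV

For a Coulomb orbit the virial theorem gives K = −E_n.
E_n = −E_R·Z²/n², so K = E_R·Z²/n² = 13.6 × 5²/3² = 37.8 eV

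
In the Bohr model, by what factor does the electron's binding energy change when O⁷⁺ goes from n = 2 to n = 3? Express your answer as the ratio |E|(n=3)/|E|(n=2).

|E| ∝ Z^2 · n^-2; with Z fixed, |E| ∝ n^-2.
|E|(n=3)/|E|(n=2) = (3/2)^-2 = 4/9

4/9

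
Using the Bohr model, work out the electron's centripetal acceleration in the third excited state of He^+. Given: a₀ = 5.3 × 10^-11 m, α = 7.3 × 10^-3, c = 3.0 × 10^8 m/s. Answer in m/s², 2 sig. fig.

r = n²a₀/Z = 4.2 × 10^-10 m, v = Zαc/n = 1.1 × 10^6 m/s
a = v²/r = (1.1 × 10^6)² / 4.2 × 10^-10 = 2.8 × 10^21 m/s²

2.8 × 10^21 m/s²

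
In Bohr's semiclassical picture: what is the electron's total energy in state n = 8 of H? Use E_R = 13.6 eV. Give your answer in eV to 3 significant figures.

E_n = −E_R·Z²/n² = −13.6 × 1²/8² = -0.212 eV

-0.212 eV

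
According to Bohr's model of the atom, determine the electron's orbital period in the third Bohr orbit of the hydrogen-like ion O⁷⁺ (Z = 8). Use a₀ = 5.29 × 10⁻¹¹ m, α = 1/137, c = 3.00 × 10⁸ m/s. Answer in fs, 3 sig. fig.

0.0640 fs

r = n²a₀/Z = 3²·5.29 × 10⁻¹¹/8 = 5.95 × 10⁻¹¹ m
v = Zαc/n = 8·0.00730·3.00 × 10⁸/3 = 5.84 × 10⁶ m/s
T = 2πr/v = 6.40 × 10⁻¹⁷ s = 0.0640 fs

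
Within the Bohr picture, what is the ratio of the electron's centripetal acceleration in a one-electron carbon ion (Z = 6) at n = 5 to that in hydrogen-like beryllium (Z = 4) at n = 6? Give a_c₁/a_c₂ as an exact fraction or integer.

a_c ∝ Z^3 · n^-4
a_c₁/a_c₂ = (6/4)^3 · (5/6)^-4 = 4374/625

4374/625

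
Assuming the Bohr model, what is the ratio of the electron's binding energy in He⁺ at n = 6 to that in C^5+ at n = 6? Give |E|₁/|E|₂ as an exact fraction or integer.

1/9

|E| ∝ Z^2 · n^-2
|E|₁/|E|₂ = (2/6)^2 · (6/6)^-2 = 1/9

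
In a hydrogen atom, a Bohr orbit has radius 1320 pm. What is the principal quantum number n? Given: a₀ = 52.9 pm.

5

r_n = n²a₀/Z ⇒ n² = rZ/a₀ = 1320 × 1 / 52.9 ≈ 24.95
n = 5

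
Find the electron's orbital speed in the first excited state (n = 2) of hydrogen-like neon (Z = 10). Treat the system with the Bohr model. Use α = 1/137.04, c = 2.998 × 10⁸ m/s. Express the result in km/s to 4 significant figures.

1.094 × 10⁴ km/s

v_n = Zαc/n = 10 × 0.007297 × 2.998 × 10⁸ / 2
    = 1.094 × 10⁴ km/s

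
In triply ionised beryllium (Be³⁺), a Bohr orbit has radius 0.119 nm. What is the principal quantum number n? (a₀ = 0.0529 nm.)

3

r_n = n²a₀/Z ⇒ n² = rZ/a₀ = 0.119 × 4 / 0.0529 ≈ 9.00
n = 3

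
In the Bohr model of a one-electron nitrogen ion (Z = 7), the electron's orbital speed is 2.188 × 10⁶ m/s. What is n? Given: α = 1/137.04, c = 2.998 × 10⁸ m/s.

v_n = Zαc/n ⇒ n = Zαc/v = 7 × 0.007297 × 2.998 × 10⁸ / 2.188 × 10⁶ ≈ 7.00
n = 7

7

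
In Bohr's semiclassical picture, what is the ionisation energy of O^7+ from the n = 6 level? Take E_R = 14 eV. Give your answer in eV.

25 eV

E_n = −E_R·Z²/n² = −14 × 8²/6² eV = -25 eV
Ionisation energy = −E_n = 25 eV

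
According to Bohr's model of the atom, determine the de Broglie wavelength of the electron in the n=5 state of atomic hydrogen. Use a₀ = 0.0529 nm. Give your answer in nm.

1.66 nm

The Bohr quantisation condition is nλ = 2πr_n.
r_n = n²a₀/Z = 1.32 nm
λ = 2πr_n/n = 2π·1.32/5 = 1.66 nm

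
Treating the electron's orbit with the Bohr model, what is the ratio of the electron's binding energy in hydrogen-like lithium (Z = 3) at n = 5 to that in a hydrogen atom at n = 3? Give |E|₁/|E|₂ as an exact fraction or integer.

|E| ∝ Z^2 · n^-2
|E|₁/|E|₂ = (3/1)^2 · (5/3)^-2 = 81/25

81/25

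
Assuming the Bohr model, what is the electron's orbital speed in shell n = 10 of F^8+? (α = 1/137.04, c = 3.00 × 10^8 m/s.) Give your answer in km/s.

v_n = Zαc/n = 9 × 0.00730 × 3.00 × 10^8 / 10
    = 1970 km/s

1970 km/s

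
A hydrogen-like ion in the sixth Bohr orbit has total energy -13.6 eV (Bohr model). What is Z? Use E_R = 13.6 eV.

6

E_n = −E_R Z²/n² ⇒ Z² = −E_n n²/E_R = 13.6 × 6² / 13.6 ≈ 36.00
Z = 6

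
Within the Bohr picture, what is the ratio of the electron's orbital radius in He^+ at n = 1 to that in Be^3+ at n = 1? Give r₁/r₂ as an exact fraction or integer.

r ∝ Z^-1 · n^2
r₁/r₂ = (2/4)^-1 · (1/1)^2 = 2

2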